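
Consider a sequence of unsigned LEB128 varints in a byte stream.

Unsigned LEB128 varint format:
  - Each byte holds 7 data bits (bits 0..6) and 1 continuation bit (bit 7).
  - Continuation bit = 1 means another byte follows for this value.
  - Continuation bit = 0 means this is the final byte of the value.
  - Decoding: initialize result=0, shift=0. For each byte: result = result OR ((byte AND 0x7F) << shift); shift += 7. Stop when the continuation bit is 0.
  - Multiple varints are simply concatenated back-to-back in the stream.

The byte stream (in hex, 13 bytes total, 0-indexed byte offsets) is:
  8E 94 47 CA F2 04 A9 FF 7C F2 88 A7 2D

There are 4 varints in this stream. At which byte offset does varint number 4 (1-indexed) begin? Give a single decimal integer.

  byte[0]=0x8E cont=1 payload=0x0E=14: acc |= 14<<0 -> acc=14 shift=7
  byte[1]=0x94 cont=1 payload=0x14=20: acc |= 20<<7 -> acc=2574 shift=14
  byte[2]=0x47 cont=0 payload=0x47=71: acc |= 71<<14 -> acc=1165838 shift=21 [end]
Varint 1: bytes[0:3] = 8E 94 47 -> value 1165838 (3 byte(s))
  byte[3]=0xCA cont=1 payload=0x4A=74: acc |= 74<<0 -> acc=74 shift=7
  byte[4]=0xF2 cont=1 payload=0x72=114: acc |= 114<<7 -> acc=14666 shift=14
  byte[5]=0x04 cont=0 payload=0x04=4: acc |= 4<<14 -> acc=80202 shift=21 [end]
Varint 2: bytes[3:6] = CA F2 04 -> value 80202 (3 byte(s))
  byte[6]=0xA9 cont=1 payload=0x29=41: acc |= 41<<0 -> acc=41 shift=7
  byte[7]=0xFF cont=1 payload=0x7F=127: acc |= 127<<7 -> acc=16297 shift=14
  byte[8]=0x7C cont=0 payload=0x7C=124: acc |= 124<<14 -> acc=2047913 shift=21 [end]
Varint 3: bytes[6:9] = A9 FF 7C -> value 2047913 (3 byte(s))
  byte[9]=0xF2 cont=1 payload=0x72=114: acc |= 114<<0 -> acc=114 shift=7
  byte[10]=0x88 cont=1 payload=0x08=8: acc |= 8<<7 -> acc=1138 shift=14
  byte[11]=0xA7 cont=1 payload=0x27=39: acc |= 39<<14 -> acc=640114 shift=21
  byte[12]=0x2D cont=0 payload=0x2D=45: acc |= 45<<21 -> acc=95011954 shift=28 [end]
Varint 4: bytes[9:13] = F2 88 A7 2D -> value 95011954 (4 byte(s))

Answer: 9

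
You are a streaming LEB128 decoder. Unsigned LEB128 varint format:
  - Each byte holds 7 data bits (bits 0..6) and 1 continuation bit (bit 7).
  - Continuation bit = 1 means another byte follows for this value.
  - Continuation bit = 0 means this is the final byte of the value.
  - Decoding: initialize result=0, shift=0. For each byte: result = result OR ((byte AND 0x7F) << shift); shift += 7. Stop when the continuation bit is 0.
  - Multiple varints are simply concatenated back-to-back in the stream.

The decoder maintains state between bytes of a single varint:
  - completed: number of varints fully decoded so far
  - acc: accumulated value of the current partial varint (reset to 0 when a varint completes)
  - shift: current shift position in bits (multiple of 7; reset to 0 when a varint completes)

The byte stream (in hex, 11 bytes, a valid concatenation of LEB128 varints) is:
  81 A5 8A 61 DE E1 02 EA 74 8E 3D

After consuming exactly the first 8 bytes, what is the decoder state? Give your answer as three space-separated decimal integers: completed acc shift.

Answer: 2 106 7

Derivation:
byte[0]=0x81 cont=1 payload=0x01: acc |= 1<<0 -> completed=0 acc=1 shift=7
byte[1]=0xA5 cont=1 payload=0x25: acc |= 37<<7 -> completed=0 acc=4737 shift=14
byte[2]=0x8A cont=1 payload=0x0A: acc |= 10<<14 -> completed=0 acc=168577 shift=21
byte[3]=0x61 cont=0 payload=0x61: varint #1 complete (value=203592321); reset -> completed=1 acc=0 shift=0
byte[4]=0xDE cont=1 payload=0x5E: acc |= 94<<0 -> completed=1 acc=94 shift=7
byte[5]=0xE1 cont=1 payload=0x61: acc |= 97<<7 -> completed=1 acc=12510 shift=14
byte[6]=0x02 cont=0 payload=0x02: varint #2 complete (value=45278); reset -> completed=2 acc=0 shift=0
byte[7]=0xEA cont=1 payload=0x6A: acc |= 106<<0 -> completed=2 acc=106 shift=7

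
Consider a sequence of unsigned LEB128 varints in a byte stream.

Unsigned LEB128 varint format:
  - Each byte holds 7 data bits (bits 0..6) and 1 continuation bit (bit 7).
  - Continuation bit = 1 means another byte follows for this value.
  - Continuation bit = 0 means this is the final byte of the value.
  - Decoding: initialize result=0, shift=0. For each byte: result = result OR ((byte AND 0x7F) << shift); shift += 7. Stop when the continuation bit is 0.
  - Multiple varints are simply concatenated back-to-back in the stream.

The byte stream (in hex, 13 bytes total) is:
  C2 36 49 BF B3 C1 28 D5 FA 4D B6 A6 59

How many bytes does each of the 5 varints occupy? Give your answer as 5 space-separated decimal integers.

Answer: 2 1 4 3 3

Derivation:
  byte[0]=0xC2 cont=1 payload=0x42=66: acc |= 66<<0 -> acc=66 shift=7
  byte[1]=0x36 cont=0 payload=0x36=54: acc |= 54<<7 -> acc=6978 shift=14 [end]
Varint 1: bytes[0:2] = C2 36 -> value 6978 (2 byte(s))
  byte[2]=0x49 cont=0 payload=0x49=73: acc |= 73<<0 -> acc=73 shift=7 [end]
Varint 2: bytes[2:3] = 49 -> value 73 (1 byte(s))
  byte[3]=0xBF cont=1 payload=0x3F=63: acc |= 63<<0 -> acc=63 shift=7
  byte[4]=0xB3 cont=1 payload=0x33=51: acc |= 51<<7 -> acc=6591 shift=14
  byte[5]=0xC1 cont=1 payload=0x41=65: acc |= 65<<14 -> acc=1071551 shift=21
  byte[6]=0x28 cont=0 payload=0x28=40: acc |= 40<<21 -> acc=84957631 shift=28 [end]
Varint 3: bytes[3:7] = BF B3 C1 28 -> value 84957631 (4 byte(s))
  byte[7]=0xD5 cont=1 payload=0x55=85: acc |= 85<<0 -> acc=85 shift=7
  byte[8]=0xFA cont=1 payload=0x7A=122: acc |= 122<<7 -> acc=15701 shift=14
  byte[9]=0x4D cont=0 payload=0x4D=77: acc |= 77<<14 -> acc=1277269 shift=21 [end]
Varint 4: bytes[7:10] = D5 FA 4D -> value 1277269 (3 byte(s))
  byte[10]=0xB6 cont=1 payload=0x36=54: acc |= 54<<0 -> acc=54 shift=7
  byte[11]=0xA6 cont=1 payload=0x26=38: acc |= 38<<7 -> acc=4918 shift=14
  byte[12]=0x59 cont=0 payload=0x59=89: acc |= 89<<14 -> acc=1463094 shift=21 [end]
Varint 5: bytes[10:13] = B6 A6 59 -> value 1463094 (3 byte(s))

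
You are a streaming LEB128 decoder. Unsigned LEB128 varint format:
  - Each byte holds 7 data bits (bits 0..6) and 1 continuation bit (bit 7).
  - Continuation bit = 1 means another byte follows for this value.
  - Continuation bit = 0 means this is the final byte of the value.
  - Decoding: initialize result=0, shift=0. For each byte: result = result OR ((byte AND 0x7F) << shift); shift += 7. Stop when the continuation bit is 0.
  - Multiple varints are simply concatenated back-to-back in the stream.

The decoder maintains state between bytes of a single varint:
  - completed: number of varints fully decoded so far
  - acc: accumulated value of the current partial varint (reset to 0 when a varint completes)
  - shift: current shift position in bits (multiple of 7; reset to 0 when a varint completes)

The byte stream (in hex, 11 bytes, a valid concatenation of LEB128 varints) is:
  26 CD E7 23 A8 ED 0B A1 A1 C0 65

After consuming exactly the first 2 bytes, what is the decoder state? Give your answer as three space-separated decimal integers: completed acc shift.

Answer: 1 77 7

Derivation:
byte[0]=0x26 cont=0 payload=0x26: varint #1 complete (value=38); reset -> completed=1 acc=0 shift=0
byte[1]=0xCD cont=1 payload=0x4D: acc |= 77<<0 -> completed=1 acc=77 shift=7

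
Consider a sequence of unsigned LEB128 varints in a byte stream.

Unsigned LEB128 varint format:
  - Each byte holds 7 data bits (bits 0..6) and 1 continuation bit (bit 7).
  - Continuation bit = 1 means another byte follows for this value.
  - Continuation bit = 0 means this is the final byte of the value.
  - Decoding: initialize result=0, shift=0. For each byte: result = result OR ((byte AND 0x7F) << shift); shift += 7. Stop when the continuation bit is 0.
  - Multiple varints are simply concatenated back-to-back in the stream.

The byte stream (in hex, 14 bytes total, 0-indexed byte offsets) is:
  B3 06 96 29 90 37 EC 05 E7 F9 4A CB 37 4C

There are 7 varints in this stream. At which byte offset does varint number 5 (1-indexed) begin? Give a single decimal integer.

  byte[0]=0xB3 cont=1 payload=0x33=51: acc |= 51<<0 -> acc=51 shift=7
  byte[1]=0x06 cont=0 payload=0x06=6: acc |= 6<<7 -> acc=819 shift=14 [end]
Varint 1: bytes[0:2] = B3 06 -> value 819 (2 byte(s))
  byte[2]=0x96 cont=1 payload=0x16=22: acc |= 22<<0 -> acc=22 shift=7
  byte[3]=0x29 cont=0 payload=0x29=41: acc |= 41<<7 -> acc=5270 shift=14 [end]
Varint 2: bytes[2:4] = 96 29 -> value 5270 (2 byte(s))
  byte[4]=0x90 cont=1 payload=0x10=16: acc |= 16<<0 -> acc=16 shift=7
  byte[5]=0x37 cont=0 payload=0x37=55: acc |= 55<<7 -> acc=7056 shift=14 [end]
Varint 3: bytes[4:6] = 90 37 -> value 7056 (2 byte(s))
  byte[6]=0xEC cont=1 payload=0x6C=108: acc |= 108<<0 -> acc=108 shift=7
  byte[7]=0x05 cont=0 payload=0x05=5: acc |= 5<<7 -> acc=748 shift=14 [end]
Varint 4: bytes[6:8] = EC 05 -> value 748 (2 byte(s))
  byte[8]=0xE7 cont=1 payload=0x67=103: acc |= 103<<0 -> acc=103 shift=7
  byte[9]=0xF9 cont=1 payload=0x79=121: acc |= 121<<7 -> acc=15591 shift=14
  byte[10]=0x4A cont=0 payload=0x4A=74: acc |= 74<<14 -> acc=1228007 shift=21 [end]
Varint 5: bytes[8:11] = E7 F9 4A -> value 1228007 (3 byte(s))
  byte[11]=0xCB cont=1 payload=0x4B=75: acc |= 75<<0 -> acc=75 shift=7
  byte[12]=0x37 cont=0 payload=0x37=55: acc |= 55<<7 -> acc=7115 shift=14 [end]
Varint 6: bytes[11:13] = CB 37 -> value 7115 (2 byte(s))
  byte[13]=0x4C cont=0 payload=0x4C=76: acc |= 76<<0 -> acc=76 shift=7 [end]
Varint 7: bytes[13:14] = 4C -> value 76 (1 byte(s))

Answer: 8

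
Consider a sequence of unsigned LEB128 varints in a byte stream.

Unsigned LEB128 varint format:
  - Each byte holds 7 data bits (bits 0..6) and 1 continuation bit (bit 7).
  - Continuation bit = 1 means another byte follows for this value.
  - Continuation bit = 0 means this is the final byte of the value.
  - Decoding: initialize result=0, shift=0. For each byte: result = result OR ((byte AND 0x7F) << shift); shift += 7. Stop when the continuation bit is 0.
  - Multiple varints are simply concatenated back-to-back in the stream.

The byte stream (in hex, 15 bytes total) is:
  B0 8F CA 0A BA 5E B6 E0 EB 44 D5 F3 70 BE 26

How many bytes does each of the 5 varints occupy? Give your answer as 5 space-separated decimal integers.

  byte[0]=0xB0 cont=1 payload=0x30=48: acc |= 48<<0 -> acc=48 shift=7
  byte[1]=0x8F cont=1 payload=0x0F=15: acc |= 15<<7 -> acc=1968 shift=14
  byte[2]=0xCA cont=1 payload=0x4A=74: acc |= 74<<14 -> acc=1214384 shift=21
  byte[3]=0x0A cont=0 payload=0x0A=10: acc |= 10<<21 -> acc=22185904 shift=28 [end]
Varint 1: bytes[0:4] = B0 8F CA 0A -> value 22185904 (4 byte(s))
  byte[4]=0xBA cont=1 payload=0x3A=58: acc |= 58<<0 -> acc=58 shift=7
  byte[5]=0x5E cont=0 payload=0x5E=94: acc |= 94<<7 -> acc=12090 shift=14 [end]
Varint 2: bytes[4:6] = BA 5E -> value 12090 (2 byte(s))
  byte[6]=0xB6 cont=1 payload=0x36=54: acc |= 54<<0 -> acc=54 shift=7
  byte[7]=0xE0 cont=1 payload=0x60=96: acc |= 96<<7 -> acc=12342 shift=14
  byte[8]=0xEB cont=1 payload=0x6B=107: acc |= 107<<14 -> acc=1765430 shift=21
  byte[9]=0x44 cont=0 payload=0x44=68: acc |= 68<<21 -> acc=144371766 shift=28 [end]
Varint 3: bytes[6:10] = B6 E0 EB 44 -> value 144371766 (4 byte(s))
  byte[10]=0xD5 cont=1 payload=0x55=85: acc |= 85<<0 -> acc=85 shift=7
  byte[11]=0xF3 cont=1 payload=0x73=115: acc |= 115<<7 -> acc=14805 shift=14
  byte[12]=0x70 cont=0 payload=0x70=112: acc |= 112<<14 -> acc=1849813 shift=21 [end]
Varint 4: bytes[10:13] = D5 F3 70 -> value 1849813 (3 byte(s))
  byte[13]=0xBE cont=1 payload=0x3E=62: acc |= 62<<0 -> acc=62 shift=7
  byte[14]=0x26 cont=0 payload=0x26=38: acc |= 38<<7 -> acc=4926 shift=14 [end]
Varint 5: bytes[13:15] = BE 26 -> value 4926 (2 byte(s))

Answer: 4 2 4 3 2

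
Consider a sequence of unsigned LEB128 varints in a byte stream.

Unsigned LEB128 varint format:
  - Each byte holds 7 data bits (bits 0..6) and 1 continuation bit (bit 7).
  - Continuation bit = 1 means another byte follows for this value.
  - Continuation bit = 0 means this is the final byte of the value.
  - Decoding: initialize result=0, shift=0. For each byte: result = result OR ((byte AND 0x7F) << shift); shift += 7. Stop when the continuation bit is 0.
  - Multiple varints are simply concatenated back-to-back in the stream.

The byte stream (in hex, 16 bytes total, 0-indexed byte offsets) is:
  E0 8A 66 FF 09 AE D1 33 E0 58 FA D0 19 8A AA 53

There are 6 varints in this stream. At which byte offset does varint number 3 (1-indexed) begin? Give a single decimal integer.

Answer: 5

Derivation:
  byte[0]=0xE0 cont=1 payload=0x60=96: acc |= 96<<0 -> acc=96 shift=7
  byte[1]=0x8A cont=1 payload=0x0A=10: acc |= 10<<7 -> acc=1376 shift=14
  byte[2]=0x66 cont=0 payload=0x66=102: acc |= 102<<14 -> acc=1672544 shift=21 [end]
Varint 1: bytes[0:3] = E0 8A 66 -> value 1672544 (3 byte(s))
  byte[3]=0xFF cont=1 payload=0x7F=127: acc |= 127<<0 -> acc=127 shift=7
  byte[4]=0x09 cont=0 payload=0x09=9: acc |= 9<<7 -> acc=1279 shift=14 [end]
Varint 2: bytes[3:5] = FF 09 -> value 1279 (2 byte(s))
  byte[5]=0xAE cont=1 payload=0x2E=46: acc |= 46<<0 -> acc=46 shift=7
  byte[6]=0xD1 cont=1 payload=0x51=81: acc |= 81<<7 -> acc=10414 shift=14
  byte[7]=0x33 cont=0 payload=0x33=51: acc |= 51<<14 -> acc=845998 shift=21 [end]
Varint 3: bytes[5:8] = AE D1 33 -> value 845998 (3 byte(s))
  byte[8]=0xE0 cont=1 payload=0x60=96: acc |= 96<<0 -> acc=96 shift=7
  byte[9]=0x58 cont=0 payload=0x58=88: acc |= 88<<7 -> acc=11360 shift=14 [end]
Varint 4: bytes[8:10] = E0 58 -> value 11360 (2 byte(s))
  byte[10]=0xFA cont=1 payload=0x7A=122: acc |= 122<<0 -> acc=122 shift=7
  byte[11]=0xD0 cont=1 payload=0x50=80: acc |= 80<<7 -> acc=10362 shift=14
  byte[12]=0x19 cont=0 payload=0x19=25: acc |= 25<<14 -> acc=419962 shift=21 [end]
Varint 5: bytes[10:13] = FA D0 19 -> value 419962 (3 byte(s))
  byte[13]=0x8A cont=1 payload=0x0A=10: acc |= 10<<0 -> acc=10 shift=7
  byte[14]=0xAA cont=1 payload=0x2A=42: acc |= 42<<7 -> acc=5386 shift=14
  byte[15]=0x53 cont=0 payload=0x53=83: acc |= 83<<14 -> acc=1365258 shift=21 [end]
Varint 6: bytes[13:16] = 8A AA 53 -> value 1365258 (3 byte(s))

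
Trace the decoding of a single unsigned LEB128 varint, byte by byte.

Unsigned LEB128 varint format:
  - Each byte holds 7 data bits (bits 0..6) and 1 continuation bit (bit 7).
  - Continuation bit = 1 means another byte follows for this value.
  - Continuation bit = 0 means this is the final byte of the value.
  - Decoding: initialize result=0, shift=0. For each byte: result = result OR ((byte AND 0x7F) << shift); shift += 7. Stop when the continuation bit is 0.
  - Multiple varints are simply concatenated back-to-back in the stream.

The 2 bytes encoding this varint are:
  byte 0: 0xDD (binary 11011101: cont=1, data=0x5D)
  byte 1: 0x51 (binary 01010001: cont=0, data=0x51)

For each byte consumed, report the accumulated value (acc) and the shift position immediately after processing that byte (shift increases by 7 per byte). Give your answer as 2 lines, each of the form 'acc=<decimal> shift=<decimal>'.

byte 0=0xDD: payload=0x5D=93, contrib = 93<<0 = 93; acc -> 93, shift -> 7
byte 1=0x51: payload=0x51=81, contrib = 81<<7 = 10368; acc -> 10461, shift -> 14

Answer: acc=93 shift=7
acc=10461 shift=14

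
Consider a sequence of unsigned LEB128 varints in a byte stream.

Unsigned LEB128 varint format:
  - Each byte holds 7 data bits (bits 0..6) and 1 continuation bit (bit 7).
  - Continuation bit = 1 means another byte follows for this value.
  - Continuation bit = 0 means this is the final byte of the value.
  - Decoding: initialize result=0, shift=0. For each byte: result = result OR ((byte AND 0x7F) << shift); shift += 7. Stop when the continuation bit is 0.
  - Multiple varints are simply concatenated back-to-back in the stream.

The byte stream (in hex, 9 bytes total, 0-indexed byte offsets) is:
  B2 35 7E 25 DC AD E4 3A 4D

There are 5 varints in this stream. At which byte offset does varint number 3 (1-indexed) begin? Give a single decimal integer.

  byte[0]=0xB2 cont=1 payload=0x32=50: acc |= 50<<0 -> acc=50 shift=7
  byte[1]=0x35 cont=0 payload=0x35=53: acc |= 53<<7 -> acc=6834 shift=14 [end]
Varint 1: bytes[0:2] = B2 35 -> value 6834 (2 byte(s))
  byte[2]=0x7E cont=0 payload=0x7E=126: acc |= 126<<0 -> acc=126 shift=7 [end]
Varint 2: bytes[2:3] = 7E -> value 126 (1 byte(s))
  byte[3]=0x25 cont=0 payload=0x25=37: acc |= 37<<0 -> acc=37 shift=7 [end]
Varint 3: bytes[3:4] = 25 -> value 37 (1 byte(s))
  byte[4]=0xDC cont=1 payload=0x5C=92: acc |= 92<<0 -> acc=92 shift=7
  byte[5]=0xAD cont=1 payload=0x2D=45: acc |= 45<<7 -> acc=5852 shift=14
  byte[6]=0xE4 cont=1 payload=0x64=100: acc |= 100<<14 -> acc=1644252 shift=21
  byte[7]=0x3A cont=0 payload=0x3A=58: acc |= 58<<21 -> acc=123279068 shift=28 [end]
Varint 4: bytes[4:8] = DC AD E4 3A -> value 123279068 (4 byte(s))
  byte[8]=0x4D cont=0 payload=0x4D=77: acc |= 77<<0 -> acc=77 shift=7 [end]
Varint 5: bytes[8:9] = 4D -> value 77 (1 byte(s))

Answer: 3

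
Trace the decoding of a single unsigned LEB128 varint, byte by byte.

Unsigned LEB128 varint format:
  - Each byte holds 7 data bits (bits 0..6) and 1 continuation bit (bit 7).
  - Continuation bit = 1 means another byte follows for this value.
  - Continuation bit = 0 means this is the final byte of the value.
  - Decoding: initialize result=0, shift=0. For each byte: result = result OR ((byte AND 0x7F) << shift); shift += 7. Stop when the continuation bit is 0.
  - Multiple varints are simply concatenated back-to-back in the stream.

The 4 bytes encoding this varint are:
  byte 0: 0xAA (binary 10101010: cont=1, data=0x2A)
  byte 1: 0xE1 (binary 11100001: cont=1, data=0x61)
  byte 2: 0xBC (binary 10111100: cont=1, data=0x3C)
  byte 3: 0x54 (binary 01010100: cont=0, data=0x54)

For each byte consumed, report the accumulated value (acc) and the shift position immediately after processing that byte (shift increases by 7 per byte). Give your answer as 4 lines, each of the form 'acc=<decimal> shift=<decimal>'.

byte 0=0xAA: payload=0x2A=42, contrib = 42<<0 = 42; acc -> 42, shift -> 7
byte 1=0xE1: payload=0x61=97, contrib = 97<<7 = 12416; acc -> 12458, shift -> 14
byte 2=0xBC: payload=0x3C=60, contrib = 60<<14 = 983040; acc -> 995498, shift -> 21
byte 3=0x54: payload=0x54=84, contrib = 84<<21 = 176160768; acc -> 177156266, shift -> 28

Answer: acc=42 shift=7
acc=12458 shift=14
acc=995498 shift=21
acc=177156266 shift=28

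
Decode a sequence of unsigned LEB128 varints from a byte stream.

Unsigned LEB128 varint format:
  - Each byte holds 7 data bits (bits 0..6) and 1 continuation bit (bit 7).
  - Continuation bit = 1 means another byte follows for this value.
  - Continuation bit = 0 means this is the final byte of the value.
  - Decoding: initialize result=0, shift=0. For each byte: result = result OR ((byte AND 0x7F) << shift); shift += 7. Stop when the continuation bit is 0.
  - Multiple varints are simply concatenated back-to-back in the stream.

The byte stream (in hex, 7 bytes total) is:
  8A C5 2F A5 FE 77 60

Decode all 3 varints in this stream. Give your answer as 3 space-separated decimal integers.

  byte[0]=0x8A cont=1 payload=0x0A=10: acc |= 10<<0 -> acc=10 shift=7
  byte[1]=0xC5 cont=1 payload=0x45=69: acc |= 69<<7 -> acc=8842 shift=14
  byte[2]=0x2F cont=0 payload=0x2F=47: acc |= 47<<14 -> acc=778890 shift=21 [end]
Varint 1: bytes[0:3] = 8A C5 2F -> value 778890 (3 byte(s))
  byte[3]=0xA5 cont=1 payload=0x25=37: acc |= 37<<0 -> acc=37 shift=7
  byte[4]=0xFE cont=1 payload=0x7E=126: acc |= 126<<7 -> acc=16165 shift=14
  byte[5]=0x77 cont=0 payload=0x77=119: acc |= 119<<14 -> acc=1965861 shift=21 [end]
Varint 2: bytes[3:6] = A5 FE 77 -> value 1965861 (3 byte(s))
  byte[6]=0x60 cont=0 payload=0x60=96: acc |= 96<<0 -> acc=96 shift=7 [end]
Varint 3: bytes[6:7] = 60 -> value 96 (1 byte(s))

Answer: 778890 1965861 96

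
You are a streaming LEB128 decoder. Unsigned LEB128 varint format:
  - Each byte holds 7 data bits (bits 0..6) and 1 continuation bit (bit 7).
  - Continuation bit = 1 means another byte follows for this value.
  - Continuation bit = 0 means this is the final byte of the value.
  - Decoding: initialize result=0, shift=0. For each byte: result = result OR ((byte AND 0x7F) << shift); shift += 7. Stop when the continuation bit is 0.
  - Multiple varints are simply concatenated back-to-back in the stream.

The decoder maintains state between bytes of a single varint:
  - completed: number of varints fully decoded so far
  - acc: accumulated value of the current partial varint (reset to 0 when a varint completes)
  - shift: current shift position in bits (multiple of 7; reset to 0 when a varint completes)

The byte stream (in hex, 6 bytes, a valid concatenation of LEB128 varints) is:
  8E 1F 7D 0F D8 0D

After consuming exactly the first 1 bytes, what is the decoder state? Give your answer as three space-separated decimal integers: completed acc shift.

byte[0]=0x8E cont=1 payload=0x0E: acc |= 14<<0 -> completed=0 acc=14 shift=7

Answer: 0 14 7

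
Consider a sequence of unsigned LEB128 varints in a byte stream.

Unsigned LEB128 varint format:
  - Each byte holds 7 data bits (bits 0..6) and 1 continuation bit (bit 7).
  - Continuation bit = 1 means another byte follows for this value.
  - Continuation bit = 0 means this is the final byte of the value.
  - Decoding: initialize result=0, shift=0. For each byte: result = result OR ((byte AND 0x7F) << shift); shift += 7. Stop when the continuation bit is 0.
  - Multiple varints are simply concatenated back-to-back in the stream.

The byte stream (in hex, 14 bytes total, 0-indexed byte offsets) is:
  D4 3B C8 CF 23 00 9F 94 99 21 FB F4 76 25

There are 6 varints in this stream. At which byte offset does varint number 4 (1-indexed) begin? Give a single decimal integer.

Answer: 6

Derivation:
  byte[0]=0xD4 cont=1 payload=0x54=84: acc |= 84<<0 -> acc=84 shift=7
  byte[1]=0x3B cont=0 payload=0x3B=59: acc |= 59<<7 -> acc=7636 shift=14 [end]
Varint 1: bytes[0:2] = D4 3B -> value 7636 (2 byte(s))
  byte[2]=0xC8 cont=1 payload=0x48=72: acc |= 72<<0 -> acc=72 shift=7
  byte[3]=0xCF cont=1 payload=0x4F=79: acc |= 79<<7 -> acc=10184 shift=14
  byte[4]=0x23 cont=0 payload=0x23=35: acc |= 35<<14 -> acc=583624 shift=21 [end]
Varint 2: bytes[2:5] = C8 CF 23 -> value 583624 (3 byte(s))
  byte[5]=0x00 cont=0 payload=0x00=0: acc |= 0<<0 -> acc=0 shift=7 [end]
Varint 3: bytes[5:6] = 00 -> value 0 (1 byte(s))
  byte[6]=0x9F cont=1 payload=0x1F=31: acc |= 31<<0 -> acc=31 shift=7
  byte[7]=0x94 cont=1 payload=0x14=20: acc |= 20<<7 -> acc=2591 shift=14
  byte[8]=0x99 cont=1 payload=0x19=25: acc |= 25<<14 -> acc=412191 shift=21
  byte[9]=0x21 cont=0 payload=0x21=33: acc |= 33<<21 -> acc=69618207 shift=28 [end]
Varint 4: bytes[6:10] = 9F 94 99 21 -> value 69618207 (4 byte(s))
  byte[10]=0xFB cont=1 payload=0x7B=123: acc |= 123<<0 -> acc=123 shift=7
  byte[11]=0xF4 cont=1 payload=0x74=116: acc |= 116<<7 -> acc=14971 shift=14
  byte[12]=0x76 cont=0 payload=0x76=118: acc |= 118<<14 -> acc=1948283 shift=21 [end]
Varint 5: bytes[10:13] = FB F4 76 -> value 1948283 (3 byte(s))
  byte[13]=0x25 cont=0 payload=0x25=37: acc |= 37<<0 -> acc=37 shift=7 [end]
Varint 6: bytes[13:14] = 25 -> value 37 (1 byte(s))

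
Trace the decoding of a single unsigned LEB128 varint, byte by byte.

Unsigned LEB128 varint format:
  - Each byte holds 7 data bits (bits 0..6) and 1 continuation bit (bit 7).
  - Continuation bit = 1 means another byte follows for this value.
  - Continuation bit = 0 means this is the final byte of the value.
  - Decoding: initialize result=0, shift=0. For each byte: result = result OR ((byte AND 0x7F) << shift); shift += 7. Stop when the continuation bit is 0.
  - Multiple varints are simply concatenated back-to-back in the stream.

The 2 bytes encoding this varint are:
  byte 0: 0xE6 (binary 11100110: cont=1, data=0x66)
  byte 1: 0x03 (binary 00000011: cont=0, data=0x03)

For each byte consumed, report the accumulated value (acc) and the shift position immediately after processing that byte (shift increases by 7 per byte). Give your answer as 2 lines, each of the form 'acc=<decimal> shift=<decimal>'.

byte 0=0xE6: payload=0x66=102, contrib = 102<<0 = 102; acc -> 102, shift -> 7
byte 1=0x03: payload=0x03=3, contrib = 3<<7 = 384; acc -> 486, shift -> 14

Answer: acc=102 shift=7
acc=486 shift=14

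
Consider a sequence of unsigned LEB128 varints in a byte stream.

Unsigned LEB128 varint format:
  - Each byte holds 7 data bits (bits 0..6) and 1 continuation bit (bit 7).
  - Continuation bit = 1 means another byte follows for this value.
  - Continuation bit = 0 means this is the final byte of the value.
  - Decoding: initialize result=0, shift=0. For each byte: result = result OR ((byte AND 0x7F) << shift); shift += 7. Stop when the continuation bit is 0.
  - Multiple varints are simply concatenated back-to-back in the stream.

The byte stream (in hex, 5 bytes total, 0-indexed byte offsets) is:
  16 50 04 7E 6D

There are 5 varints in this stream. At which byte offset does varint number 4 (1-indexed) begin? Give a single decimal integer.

Answer: 3

Derivation:
  byte[0]=0x16 cont=0 payload=0x16=22: acc |= 22<<0 -> acc=22 shift=7 [end]
Varint 1: bytes[0:1] = 16 -> value 22 (1 byte(s))
  byte[1]=0x50 cont=0 payload=0x50=80: acc |= 80<<0 -> acc=80 shift=7 [end]
Varint 2: bytes[1:2] = 50 -> value 80 (1 byte(s))
  byte[2]=0x04 cont=0 payload=0x04=4: acc |= 4<<0 -> acc=4 shift=7 [end]
Varint 3: bytes[2:3] = 04 -> value 4 (1 byte(s))
  byte[3]=0x7E cont=0 payload=0x7E=126: acc |= 126<<0 -> acc=126 shift=7 [end]
Varint 4: bytes[3:4] = 7E -> value 126 (1 byte(s))
  byte[4]=0x6D cont=0 payload=0x6D=109: acc |= 109<<0 -> acc=109 shift=7 [end]
Varint 5: bytes[4:5] = 6D -> value 109 (1 byte(s))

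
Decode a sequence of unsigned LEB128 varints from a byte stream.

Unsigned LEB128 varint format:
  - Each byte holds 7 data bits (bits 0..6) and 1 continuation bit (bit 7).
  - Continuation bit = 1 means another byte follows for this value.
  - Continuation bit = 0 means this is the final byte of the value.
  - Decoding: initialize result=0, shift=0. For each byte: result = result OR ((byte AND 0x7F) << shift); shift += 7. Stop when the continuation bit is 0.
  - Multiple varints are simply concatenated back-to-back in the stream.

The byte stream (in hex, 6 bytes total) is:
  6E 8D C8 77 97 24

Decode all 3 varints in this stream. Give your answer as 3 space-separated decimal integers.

Answer: 110 1958925 4631

Derivation:
  byte[0]=0x6E cont=0 payload=0x6E=110: acc |= 110<<0 -> acc=110 shift=7 [end]
Varint 1: bytes[0:1] = 6E -> value 110 (1 byte(s))
  byte[1]=0x8D cont=1 payload=0x0D=13: acc |= 13<<0 -> acc=13 shift=7
  byte[2]=0xC8 cont=1 payload=0x48=72: acc |= 72<<7 -> acc=9229 shift=14
  byte[3]=0x77 cont=0 payload=0x77=119: acc |= 119<<14 -> acc=1958925 shift=21 [end]
Varint 2: bytes[1:4] = 8D C8 77 -> value 1958925 (3 byte(s))
  byte[4]=0x97 cont=1 payload=0x17=23: acc |= 23<<0 -> acc=23 shift=7
  byte[5]=0x24 cont=0 payload=0x24=36: acc |= 36<<7 -> acc=4631 shift=14 [end]
Varint 3: bytes[4:6] = 97 24 -> value 4631 (2 byte(s))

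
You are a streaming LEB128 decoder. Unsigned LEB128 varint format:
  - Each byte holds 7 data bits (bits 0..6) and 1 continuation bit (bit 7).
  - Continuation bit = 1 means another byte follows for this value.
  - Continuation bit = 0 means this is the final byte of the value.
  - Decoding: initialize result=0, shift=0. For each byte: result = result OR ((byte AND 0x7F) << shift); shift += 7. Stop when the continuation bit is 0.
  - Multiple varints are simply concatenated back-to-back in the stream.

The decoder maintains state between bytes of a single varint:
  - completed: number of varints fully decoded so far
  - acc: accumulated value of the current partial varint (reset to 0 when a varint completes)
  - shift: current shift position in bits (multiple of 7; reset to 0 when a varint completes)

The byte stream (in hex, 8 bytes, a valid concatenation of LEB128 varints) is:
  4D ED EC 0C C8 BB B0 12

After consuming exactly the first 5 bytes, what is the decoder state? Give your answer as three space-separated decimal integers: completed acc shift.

byte[0]=0x4D cont=0 payload=0x4D: varint #1 complete (value=77); reset -> completed=1 acc=0 shift=0
byte[1]=0xED cont=1 payload=0x6D: acc |= 109<<0 -> completed=1 acc=109 shift=7
byte[2]=0xEC cont=1 payload=0x6C: acc |= 108<<7 -> completed=1 acc=13933 shift=14
byte[3]=0x0C cont=0 payload=0x0C: varint #2 complete (value=210541); reset -> completed=2 acc=0 shift=0
byte[4]=0xC8 cont=1 payload=0x48: acc |= 72<<0 -> completed=2 acc=72 shift=7

Answer: 2 72 7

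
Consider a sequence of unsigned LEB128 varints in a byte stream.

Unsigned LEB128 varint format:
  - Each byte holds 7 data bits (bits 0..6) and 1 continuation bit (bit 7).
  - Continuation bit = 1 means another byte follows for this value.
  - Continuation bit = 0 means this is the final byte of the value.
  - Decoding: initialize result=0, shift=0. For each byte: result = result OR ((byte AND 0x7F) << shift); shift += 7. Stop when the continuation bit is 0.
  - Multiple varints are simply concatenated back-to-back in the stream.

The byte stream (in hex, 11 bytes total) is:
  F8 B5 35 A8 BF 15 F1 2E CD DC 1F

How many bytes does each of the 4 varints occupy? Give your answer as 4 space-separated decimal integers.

  byte[0]=0xF8 cont=1 payload=0x78=120: acc |= 120<<0 -> acc=120 shift=7
  byte[1]=0xB5 cont=1 payload=0x35=53: acc |= 53<<7 -> acc=6904 shift=14
  byte[2]=0x35 cont=0 payload=0x35=53: acc |= 53<<14 -> acc=875256 shift=21 [end]
Varint 1: bytes[0:3] = F8 B5 35 -> value 875256 (3 byte(s))
  byte[3]=0xA8 cont=1 payload=0x28=40: acc |= 40<<0 -> acc=40 shift=7
  byte[4]=0xBF cont=1 payload=0x3F=63: acc |= 63<<7 -> acc=8104 shift=14
  byte[5]=0x15 cont=0 payload=0x15=21: acc |= 21<<14 -> acc=352168 shift=21 [end]
Varint 2: bytes[3:6] = A8 BF 15 -> value 352168 (3 byte(s))
  byte[6]=0xF1 cont=1 payload=0x71=113: acc |= 113<<0 -> acc=113 shift=7
  byte[7]=0x2E cont=0 payload=0x2E=46: acc |= 46<<7 -> acc=6001 shift=14 [end]
Varint 3: bytes[6:8] = F1 2E -> value 6001 (2 byte(s))
  byte[8]=0xCD cont=1 payload=0x4D=77: acc |= 77<<0 -> acc=77 shift=7
  byte[9]=0xDC cont=1 payload=0x5C=92: acc |= 92<<7 -> acc=11853 shift=14
  byte[10]=0x1F cont=0 payload=0x1F=31: acc |= 31<<14 -> acc=519757 shift=21 [end]
Varint 4: bytes[8:11] = CD DC 1F -> value 519757 (3 byte(s))

Answer: 3 3 2 3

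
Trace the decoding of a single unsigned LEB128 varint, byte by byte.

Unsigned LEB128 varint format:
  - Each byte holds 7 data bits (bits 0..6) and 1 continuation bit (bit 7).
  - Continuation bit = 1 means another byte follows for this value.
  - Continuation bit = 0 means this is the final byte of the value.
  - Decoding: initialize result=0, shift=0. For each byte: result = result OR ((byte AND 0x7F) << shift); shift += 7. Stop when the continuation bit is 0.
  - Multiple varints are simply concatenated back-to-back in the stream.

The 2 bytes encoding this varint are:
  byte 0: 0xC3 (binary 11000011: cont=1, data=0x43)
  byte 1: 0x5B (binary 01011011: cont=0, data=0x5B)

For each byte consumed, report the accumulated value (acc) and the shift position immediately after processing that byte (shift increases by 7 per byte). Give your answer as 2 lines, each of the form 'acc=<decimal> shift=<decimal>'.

Answer: acc=67 shift=7
acc=11715 shift=14

Derivation:
byte 0=0xC3: payload=0x43=67, contrib = 67<<0 = 67; acc -> 67, shift -> 7
byte 1=0x5B: payload=0x5B=91, contrib = 91<<7 = 11648; acc -> 11715, shift -> 14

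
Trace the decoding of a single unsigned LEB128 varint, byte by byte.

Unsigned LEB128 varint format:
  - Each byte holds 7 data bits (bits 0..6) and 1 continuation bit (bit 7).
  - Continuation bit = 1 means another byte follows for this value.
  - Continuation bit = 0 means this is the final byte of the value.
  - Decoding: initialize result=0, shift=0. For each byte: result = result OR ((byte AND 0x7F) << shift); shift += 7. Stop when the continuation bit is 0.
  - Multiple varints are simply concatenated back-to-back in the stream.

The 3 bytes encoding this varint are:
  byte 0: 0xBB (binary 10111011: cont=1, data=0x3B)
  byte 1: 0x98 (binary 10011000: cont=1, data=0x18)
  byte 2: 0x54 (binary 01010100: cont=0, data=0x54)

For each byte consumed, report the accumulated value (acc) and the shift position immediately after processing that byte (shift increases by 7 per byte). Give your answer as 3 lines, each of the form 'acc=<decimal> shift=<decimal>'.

Answer: acc=59 shift=7
acc=3131 shift=14
acc=1379387 shift=21

Derivation:
byte 0=0xBB: payload=0x3B=59, contrib = 59<<0 = 59; acc -> 59, shift -> 7
byte 1=0x98: payload=0x18=24, contrib = 24<<7 = 3072; acc -> 3131, shift -> 14
byte 2=0x54: payload=0x54=84, contrib = 84<<14 = 1376256; acc -> 1379387, shift -> 21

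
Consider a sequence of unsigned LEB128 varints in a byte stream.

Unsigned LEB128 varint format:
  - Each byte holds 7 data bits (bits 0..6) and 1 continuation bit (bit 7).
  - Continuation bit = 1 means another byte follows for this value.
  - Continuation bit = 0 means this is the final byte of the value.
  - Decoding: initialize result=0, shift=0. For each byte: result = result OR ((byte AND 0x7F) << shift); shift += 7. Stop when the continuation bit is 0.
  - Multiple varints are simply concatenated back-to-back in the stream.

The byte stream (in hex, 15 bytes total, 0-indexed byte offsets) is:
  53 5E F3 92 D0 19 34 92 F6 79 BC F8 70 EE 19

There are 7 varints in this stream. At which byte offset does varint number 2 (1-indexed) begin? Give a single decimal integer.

  byte[0]=0x53 cont=0 payload=0x53=83: acc |= 83<<0 -> acc=83 shift=7 [end]
Varint 1: bytes[0:1] = 53 -> value 83 (1 byte(s))
  byte[1]=0x5E cont=0 payload=0x5E=94: acc |= 94<<0 -> acc=94 shift=7 [end]
Varint 2: bytes[1:2] = 5E -> value 94 (1 byte(s))
  byte[2]=0xF3 cont=1 payload=0x73=115: acc |= 115<<0 -> acc=115 shift=7
  byte[3]=0x92 cont=1 payload=0x12=18: acc |= 18<<7 -> acc=2419 shift=14
  byte[4]=0xD0 cont=1 payload=0x50=80: acc |= 80<<14 -> acc=1313139 shift=21
  byte[5]=0x19 cont=0 payload=0x19=25: acc |= 25<<21 -> acc=53741939 shift=28 [end]
Varint 3: bytes[2:6] = F3 92 D0 19 -> value 53741939 (4 byte(s))
  byte[6]=0x34 cont=0 payload=0x34=52: acc |= 52<<0 -> acc=52 shift=7 [end]
Varint 4: bytes[6:7] = 34 -> value 52 (1 byte(s))
  byte[7]=0x92 cont=1 payload=0x12=18: acc |= 18<<0 -> acc=18 shift=7
  byte[8]=0xF6 cont=1 payload=0x76=118: acc |= 118<<7 -> acc=15122 shift=14
  byte[9]=0x79 cont=0 payload=0x79=121: acc |= 121<<14 -> acc=1997586 shift=21 [end]
Varint 5: bytes[7:10] = 92 F6 79 -> value 1997586 (3 byte(s))
  byte[10]=0xBC cont=1 payload=0x3C=60: acc |= 60<<0 -> acc=60 shift=7
  byte[11]=0xF8 cont=1 payload=0x78=120: acc |= 120<<7 -> acc=15420 shift=14
  byte[12]=0x70 cont=0 payload=0x70=112: acc |= 112<<14 -> acc=1850428 shift=21 [end]
Varint 6: bytes[10:13] = BC F8 70 -> value 1850428 (3 byte(s))
  byte[13]=0xEE cont=1 payload=0x6E=110: acc |= 110<<0 -> acc=110 shift=7
  byte[14]=0x19 cont=0 payload=0x19=25: acc |= 25<<7 -> acc=3310 shift=14 [end]
Varint 7: bytes[13:15] = EE 19 -> value 3310 (2 byte(s))

Answer: 1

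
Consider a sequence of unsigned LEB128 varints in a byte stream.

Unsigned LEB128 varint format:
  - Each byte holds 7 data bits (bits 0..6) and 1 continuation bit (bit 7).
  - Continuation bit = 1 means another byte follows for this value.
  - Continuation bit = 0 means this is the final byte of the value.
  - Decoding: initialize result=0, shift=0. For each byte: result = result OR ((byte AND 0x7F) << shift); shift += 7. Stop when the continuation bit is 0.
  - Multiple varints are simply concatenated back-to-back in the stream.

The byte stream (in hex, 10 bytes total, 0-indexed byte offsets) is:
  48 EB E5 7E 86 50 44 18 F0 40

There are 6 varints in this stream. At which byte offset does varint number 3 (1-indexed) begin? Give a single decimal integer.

Answer: 4

Derivation:
  byte[0]=0x48 cont=0 payload=0x48=72: acc |= 72<<0 -> acc=72 shift=7 [end]
Varint 1: bytes[0:1] = 48 -> value 72 (1 byte(s))
  byte[1]=0xEB cont=1 payload=0x6B=107: acc |= 107<<0 -> acc=107 shift=7
  byte[2]=0xE5 cont=1 payload=0x65=101: acc |= 101<<7 -> acc=13035 shift=14
  byte[3]=0x7E cont=0 payload=0x7E=126: acc |= 126<<14 -> acc=2077419 shift=21 [end]
Varint 2: bytes[1:4] = EB E5 7E -> value 2077419 (3 byte(s))
  byte[4]=0x86 cont=1 payload=0x06=6: acc |= 6<<0 -> acc=6 shift=7
  byte[5]=0x50 cont=0 payload=0x50=80: acc |= 80<<7 -> acc=10246 shift=14 [end]
Varint 3: bytes[4:6] = 86 50 -> value 10246 (2 byte(s))
  byte[6]=0x44 cont=0 payload=0x44=68: acc |= 68<<0 -> acc=68 shift=7 [end]
Varint 4: bytes[6:7] = 44 -> value 68 (1 byte(s))
  byte[7]=0x18 cont=0 payload=0x18=24: acc |= 24<<0 -> acc=24 shift=7 [end]
Varint 5: bytes[7:8] = 18 -> value 24 (1 byte(s))
  byte[8]=0xF0 cont=1 payload=0x70=112: acc |= 112<<0 -> acc=112 shift=7
  byte[9]=0x40 cont=0 payload=0x40=64: acc |= 64<<7 -> acc=8304 shift=14 [end]
Varint 6: bytes[8:10] = F0 40 -> value 8304 (2 byte(s))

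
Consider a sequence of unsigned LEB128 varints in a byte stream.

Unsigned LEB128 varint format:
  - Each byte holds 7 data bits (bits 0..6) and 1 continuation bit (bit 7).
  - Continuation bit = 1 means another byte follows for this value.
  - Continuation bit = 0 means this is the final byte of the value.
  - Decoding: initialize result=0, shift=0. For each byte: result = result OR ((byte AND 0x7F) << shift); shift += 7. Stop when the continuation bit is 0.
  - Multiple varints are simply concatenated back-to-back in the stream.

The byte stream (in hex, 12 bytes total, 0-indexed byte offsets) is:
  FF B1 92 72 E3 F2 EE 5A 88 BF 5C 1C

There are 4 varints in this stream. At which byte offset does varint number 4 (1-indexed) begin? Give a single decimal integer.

  byte[0]=0xFF cont=1 payload=0x7F=127: acc |= 127<<0 -> acc=127 shift=7
  byte[1]=0xB1 cont=1 payload=0x31=49: acc |= 49<<7 -> acc=6399 shift=14
  byte[2]=0x92 cont=1 payload=0x12=18: acc |= 18<<14 -> acc=301311 shift=21
  byte[3]=0x72 cont=0 payload=0x72=114: acc |= 114<<21 -> acc=239376639 shift=28 [end]
Varint 1: bytes[0:4] = FF B1 92 72 -> value 239376639 (4 byte(s))
  byte[4]=0xE3 cont=1 payload=0x63=99: acc |= 99<<0 -> acc=99 shift=7
  byte[5]=0xF2 cont=1 payload=0x72=114: acc |= 114<<7 -> acc=14691 shift=14
  byte[6]=0xEE cont=1 payload=0x6E=110: acc |= 110<<14 -> acc=1816931 shift=21
  byte[7]=0x5A cont=0 payload=0x5A=90: acc |= 90<<21 -> acc=190560611 shift=28 [end]
Varint 2: bytes[4:8] = E3 F2 EE 5A -> value 190560611 (4 byte(s))
  byte[8]=0x88 cont=1 payload=0x08=8: acc |= 8<<0 -> acc=8 shift=7
  byte[9]=0xBF cont=1 payload=0x3F=63: acc |= 63<<7 -> acc=8072 shift=14
  byte[10]=0x5C cont=0 payload=0x5C=92: acc |= 92<<14 -> acc=1515400 shift=21 [end]
Varint 3: bytes[8:11] = 88 BF 5C -> value 1515400 (3 byte(s))
  byte[11]=0x1C cont=0 payload=0x1C=28: acc |= 28<<0 -> acc=28 shift=7 [end]
Varint 4: bytes[11:12] = 1C -> value 28 (1 byte(s))

Answer: 11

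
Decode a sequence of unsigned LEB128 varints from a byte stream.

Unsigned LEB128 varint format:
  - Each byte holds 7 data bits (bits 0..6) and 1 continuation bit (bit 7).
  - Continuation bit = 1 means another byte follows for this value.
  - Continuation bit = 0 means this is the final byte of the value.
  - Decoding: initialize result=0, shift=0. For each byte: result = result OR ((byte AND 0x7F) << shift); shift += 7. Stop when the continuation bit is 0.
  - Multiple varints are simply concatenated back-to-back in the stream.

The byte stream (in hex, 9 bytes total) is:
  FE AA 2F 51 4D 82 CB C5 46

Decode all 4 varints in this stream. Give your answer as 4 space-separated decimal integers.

Answer: 775550 81 77 147940738

Derivation:
  byte[0]=0xFE cont=1 payload=0x7E=126: acc |= 126<<0 -> acc=126 shift=7
  byte[1]=0xAA cont=1 payload=0x2A=42: acc |= 42<<7 -> acc=5502 shift=14
  byte[2]=0x2F cont=0 payload=0x2F=47: acc |= 47<<14 -> acc=775550 shift=21 [end]
Varint 1: bytes[0:3] = FE AA 2F -> value 775550 (3 byte(s))
  byte[3]=0x51 cont=0 payload=0x51=81: acc |= 81<<0 -> acc=81 shift=7 [end]
Varint 2: bytes[3:4] = 51 -> value 81 (1 byte(s))
  byte[4]=0x4D cont=0 payload=0x4D=77: acc |= 77<<0 -> acc=77 shift=7 [end]
Varint 3: bytes[4:5] = 4D -> value 77 (1 byte(s))
  byte[5]=0x82 cont=1 payload=0x02=2: acc |= 2<<0 -> acc=2 shift=7
  byte[6]=0xCB cont=1 payload=0x4B=75: acc |= 75<<7 -> acc=9602 shift=14
  byte[7]=0xC5 cont=1 payload=0x45=69: acc |= 69<<14 -> acc=1140098 shift=21
  byte[8]=0x46 cont=0 payload=0x46=70: acc |= 70<<21 -> acc=147940738 shift=28 [end]
Varint 4: bytes[5:9] = 82 CB C5 46 -> value 147940738 (4 byte(s))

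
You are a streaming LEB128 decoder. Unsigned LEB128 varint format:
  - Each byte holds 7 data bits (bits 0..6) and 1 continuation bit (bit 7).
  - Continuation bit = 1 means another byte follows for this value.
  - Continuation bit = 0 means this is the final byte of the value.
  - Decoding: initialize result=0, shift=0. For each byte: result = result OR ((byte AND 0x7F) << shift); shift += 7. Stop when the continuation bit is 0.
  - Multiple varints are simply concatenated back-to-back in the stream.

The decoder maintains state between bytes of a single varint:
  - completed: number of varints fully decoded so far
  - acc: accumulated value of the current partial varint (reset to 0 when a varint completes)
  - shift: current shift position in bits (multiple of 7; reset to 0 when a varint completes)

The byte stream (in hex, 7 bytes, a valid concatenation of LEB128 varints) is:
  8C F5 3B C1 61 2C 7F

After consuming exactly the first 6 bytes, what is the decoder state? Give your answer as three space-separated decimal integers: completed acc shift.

byte[0]=0x8C cont=1 payload=0x0C: acc |= 12<<0 -> completed=0 acc=12 shift=7
byte[1]=0xF5 cont=1 payload=0x75: acc |= 117<<7 -> completed=0 acc=14988 shift=14
byte[2]=0x3B cont=0 payload=0x3B: varint #1 complete (value=981644); reset -> completed=1 acc=0 shift=0
byte[3]=0xC1 cont=1 payload=0x41: acc |= 65<<0 -> completed=1 acc=65 shift=7
byte[4]=0x61 cont=0 payload=0x61: varint #2 complete (value=12481); reset -> completed=2 acc=0 shift=0
byte[5]=0x2C cont=0 payload=0x2C: varint #3 complete (value=44); reset -> completed=3 acc=0 shift=0

Answer: 3 0 0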